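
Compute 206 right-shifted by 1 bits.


0b11001110 >> 1 = 0b1100111 = 103

103


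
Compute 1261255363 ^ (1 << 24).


1261255363 ^ (1 << 24) = 1261255363 ^ 16777216 = 1244478147

1244478147


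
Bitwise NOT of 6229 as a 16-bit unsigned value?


~0b1100001010101 = 0b1110011110101010 = 59306 (16-bit unsigned)

59306


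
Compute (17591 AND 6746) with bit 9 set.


Step 1: 17591 & 6746 = 18
Step 2: 18 | (1 << 9) = 18 | 512 = 530

530


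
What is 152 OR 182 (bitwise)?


0b10011000 | 0b10110110 = 0b10111110 = 190

190


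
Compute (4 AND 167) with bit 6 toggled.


Step 1: 4 & 167 = 4
Step 2: 4 ^ (1 << 6) = 4 ^ 64 = 68

68


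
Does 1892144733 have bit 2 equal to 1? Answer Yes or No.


0b1110000110001111101011001011101, bit 2 = 1. Yes

Yes


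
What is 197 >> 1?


0b11000101 >> 1 = 0b1100010 = 98

98


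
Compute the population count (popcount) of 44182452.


0b10101000100010101110110100 has 12 set bits

12


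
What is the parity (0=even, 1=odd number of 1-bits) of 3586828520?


0b11010101110010101010100011101000 has 16 ones => parity 0

0


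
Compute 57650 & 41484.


0b1110000100110010 & 0b1010001000001100 = 0b1010000000000000 = 40960

40960


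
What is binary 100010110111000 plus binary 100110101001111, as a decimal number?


100010110111000 + 100110101001111 = 1001001100000111 = 37639

37639


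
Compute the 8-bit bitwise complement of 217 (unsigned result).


~0b11011001 = 0b100110 = 38 (8-bit unsigned)

38


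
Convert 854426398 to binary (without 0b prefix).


854426398 = 110010111011011000001100011110 in binary

110010111011011000001100011110


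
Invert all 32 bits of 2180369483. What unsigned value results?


2180369483 ^ 4294967295 = 2114597812

2114597812


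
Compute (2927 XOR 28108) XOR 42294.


Step 1: 2927 ^ 28108 = 26275
Step 2: 26275 ^ 42294 = 50069

50069


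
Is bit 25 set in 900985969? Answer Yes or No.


0b110101101100111111010001110001, bit 25 = 0. No

No


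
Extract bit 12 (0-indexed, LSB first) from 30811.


0b111100001011011, position 12 = 1

1


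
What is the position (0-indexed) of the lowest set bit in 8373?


0b10000010110101. Lowest set bit at position 0

0


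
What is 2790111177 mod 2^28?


2790111177 & 268435455 = 105756617

105756617


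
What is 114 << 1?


0b1110010 << 1 = 0b11100100 = 228

228


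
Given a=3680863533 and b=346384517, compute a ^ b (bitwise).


3680863533 ^ 346384517 = 3485527464

3485527464


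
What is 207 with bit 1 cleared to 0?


207 & ~(1 << 1) = 205

205


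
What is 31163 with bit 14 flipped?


31163 ^ (1 << 14) = 31163 ^ 16384 = 14779

14779


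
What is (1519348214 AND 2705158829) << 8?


Step 1: 1519348214 & 2705158829 = 876708
Step 2: 876708 << 8 = 224437248

224437248


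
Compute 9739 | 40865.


0b10011000001011 | 0b1001111110100001 = 0b1011111110101011 = 49067

49067


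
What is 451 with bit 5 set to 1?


451 | (1 << 5) = 451 | 32 = 483

483


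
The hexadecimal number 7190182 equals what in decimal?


7190182 hex = 119079298 decimal

119079298


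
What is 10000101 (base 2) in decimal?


10000101 in decimal = 133

133


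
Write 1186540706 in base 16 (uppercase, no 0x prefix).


1186540706 = 46B92CA2 hex

46B92CA2


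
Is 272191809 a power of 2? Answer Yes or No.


0b10000001110010101000101000001. Multiple bits set => No

No


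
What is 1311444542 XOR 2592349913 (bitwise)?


0b1001110001010110000111000111110 ^ 0b10011010100001000001111011011001 = 0b11010100101011110001000011100111 = 3568242919

3568242919


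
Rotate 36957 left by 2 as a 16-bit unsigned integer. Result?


Rotate 0b1001000001011101 left by 2 (16-bit) = 0b100000101110110 = 16758

16758


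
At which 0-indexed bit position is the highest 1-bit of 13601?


0b11010100100001. Highest set bit at position 13

13


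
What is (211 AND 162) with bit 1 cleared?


Step 1: 211 & 162 = 130
Step 2: 130 & ~(1 << 1) = 128

128


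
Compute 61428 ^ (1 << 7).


61428 ^ (1 << 7) = 61428 ^ 128 = 61300

61300


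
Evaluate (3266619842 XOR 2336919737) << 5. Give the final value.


Step 1: 3266619842 ^ 2336919737 = 1241397627
Step 2: 1241397627 << 5 = 39724724064

39724724064


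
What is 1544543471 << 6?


0b1011100000011111101110011101111 << 6 = 0b1011100000011111101110011101111000000 = 98850782144

98850782144


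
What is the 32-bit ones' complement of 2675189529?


2675189529 ^ 4294967295 = 1619777766

1619777766


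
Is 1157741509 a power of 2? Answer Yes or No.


0b1000101000000011011101111000101. Multiple bits set => No

No


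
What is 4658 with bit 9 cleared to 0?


4658 & ~(1 << 9) = 4146

4146


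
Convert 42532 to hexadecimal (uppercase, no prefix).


42532 = A624 hex

A624


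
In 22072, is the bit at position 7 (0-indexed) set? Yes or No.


0b101011000111000, bit 7 = 0. No

No


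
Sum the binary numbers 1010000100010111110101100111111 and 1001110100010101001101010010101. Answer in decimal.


1010000100010111110101100111111 + 1001110100010101001101010010101 = 10011111000101101000010111010100 = 2669053396

2669053396


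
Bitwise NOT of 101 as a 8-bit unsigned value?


~0b1100101 = 0b10011010 = 154 (8-bit unsigned)

154


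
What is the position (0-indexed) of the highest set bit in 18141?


0b100011011011101. Highest set bit at position 14

14


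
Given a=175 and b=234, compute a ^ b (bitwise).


175 ^ 234 = 69

69


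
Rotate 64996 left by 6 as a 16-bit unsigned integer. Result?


Rotate 0b1111110111100100 left by 6 (16-bit) = 0b111100100111111 = 31039

31039


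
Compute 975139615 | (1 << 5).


975139615 | (1 << 5) = 975139615 | 32 = 975139647

975139647


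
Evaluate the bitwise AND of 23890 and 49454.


0b101110101010010 & 0b1100000100101110 = 0b100000100000010 = 16642

16642


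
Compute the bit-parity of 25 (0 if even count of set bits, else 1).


0b11001 has 3 ones => parity 1

1


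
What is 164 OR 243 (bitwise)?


0b10100100 | 0b11110011 = 0b11110111 = 247

247


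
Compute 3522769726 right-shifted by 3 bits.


0b11010001111110010011001100111110 >> 3 = 0b11010001111110010011001100111 = 440346215

440346215


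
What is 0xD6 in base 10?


D6 hex = 214 decimal

214


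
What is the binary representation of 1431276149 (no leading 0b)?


1431276149 = 1010101010011111000101001110101 in binary

1010101010011111000101001110101


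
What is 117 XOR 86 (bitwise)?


0b1110101 ^ 0b1010110 = 0b100011 = 35

35


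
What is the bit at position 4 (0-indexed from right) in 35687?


0b1000101101100111, position 4 = 0

0


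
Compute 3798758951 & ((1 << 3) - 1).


3798758951 & 7 = 7

7


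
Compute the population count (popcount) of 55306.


0b1101100000001010 has 6 set bits

6


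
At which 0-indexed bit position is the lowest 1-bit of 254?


0b11111110. Lowest set bit at position 1

1


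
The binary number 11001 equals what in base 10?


11001 in decimal = 25

25


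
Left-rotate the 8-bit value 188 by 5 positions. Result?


Rotate 0b10111100 left by 5 (8-bit) = 0b10010111 = 151

151


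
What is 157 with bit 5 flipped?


157 ^ (1 << 5) = 157 ^ 32 = 189

189


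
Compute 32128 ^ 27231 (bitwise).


0b111110110000000 ^ 0b110101001011111 = 0b1011111011111 = 6111

6111


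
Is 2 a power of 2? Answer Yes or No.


0b10. Only one bit set => Yes

Yes


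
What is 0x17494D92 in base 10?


17494D92 hex = 390679954 decimal

390679954


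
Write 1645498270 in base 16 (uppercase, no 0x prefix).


1645498270 = 62144F9E hex

62144F9E


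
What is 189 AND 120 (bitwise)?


0b10111101 & 0b1111000 = 0b111000 = 56

56


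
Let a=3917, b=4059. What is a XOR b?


3917 ^ 4059 = 150

150


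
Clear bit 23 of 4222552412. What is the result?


4222552412 & ~(1 << 23) = 4214163804

4214163804


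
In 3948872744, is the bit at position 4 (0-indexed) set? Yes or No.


0b11101011010111110000010000101000, bit 4 = 0. No

No


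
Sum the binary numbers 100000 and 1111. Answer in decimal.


100000 + 1111 = 101111 = 47

47


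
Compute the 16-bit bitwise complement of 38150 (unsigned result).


~0b1001010100000110 = 0b110101011111001 = 27385 (16-bit unsigned)

27385


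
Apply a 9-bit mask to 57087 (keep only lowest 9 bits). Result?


57087 & 511 = 255

255


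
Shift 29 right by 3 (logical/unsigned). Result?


0b11101 >> 3 = 0b11 = 3

3


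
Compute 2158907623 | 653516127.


0b10000000101011100101000011100111 | 0b100110111100111101110101011111 = 0b10100110111111111101110111111111 = 2801786367

2801786367


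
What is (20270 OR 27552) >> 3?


Step 1: 20270 | 27552 = 28590
Step 2: 28590 >> 3 = 3573

3573


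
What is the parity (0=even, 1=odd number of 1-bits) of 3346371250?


0b11000111011101011001001010110010 has 17 ones => parity 1

1


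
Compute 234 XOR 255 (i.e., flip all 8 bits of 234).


234 ^ 255 = 21

21


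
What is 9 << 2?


0b1001 << 2 = 0b100100 = 36

36


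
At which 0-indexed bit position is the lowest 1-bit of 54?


0b110110. Lowest set bit at position 1

1


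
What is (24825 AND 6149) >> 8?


Step 1: 24825 & 6149 = 1
Step 2: 1 >> 8 = 0

0


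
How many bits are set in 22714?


0b101100010111010 has 8 set bits

8


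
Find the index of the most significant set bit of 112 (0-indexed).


0b1110000. Highest set bit at position 6

6


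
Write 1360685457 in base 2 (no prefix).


1360685457 = 1010001000110100110100110010001 in binary

1010001000110100110100110010001


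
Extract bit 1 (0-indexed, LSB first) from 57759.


0b1110000110011111, position 1 = 1

1


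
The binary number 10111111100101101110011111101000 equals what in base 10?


10111111100101101110011111101000 in decimal = 3214338024

3214338024


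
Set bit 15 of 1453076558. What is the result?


1453076558 | (1 << 15) = 1453076558 | 32768 = 1453109326

1453109326


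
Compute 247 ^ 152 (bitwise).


0b11110111 ^ 0b10011000 = 0b1101111 = 111

111


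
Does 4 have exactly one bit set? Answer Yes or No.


0b100. Only one bit set => Yes

Yes


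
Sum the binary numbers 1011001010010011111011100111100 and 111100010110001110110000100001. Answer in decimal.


1011001010010011111011100111100 + 111100010110001110110000100001 = 10010101101000101110001101011101 = 2510480221

2510480221


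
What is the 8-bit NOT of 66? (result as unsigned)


~0b1000010 = 0b10111101 = 189 (8-bit unsigned)

189


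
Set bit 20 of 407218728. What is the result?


407218728 | (1 << 20) = 407218728 | 1048576 = 408267304

408267304


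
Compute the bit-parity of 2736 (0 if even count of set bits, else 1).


0b101010110000 has 5 ones => parity 1

1


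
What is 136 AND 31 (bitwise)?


0b10001000 & 0b11111 = 0b1000 = 8

8


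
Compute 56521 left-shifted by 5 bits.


0b1101110011001001 << 5 = 0b110111001100100100000 = 1808672

1808672


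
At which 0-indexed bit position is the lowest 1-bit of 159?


0b10011111. Lowest set bit at position 0

0


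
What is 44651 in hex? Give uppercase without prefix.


44651 = AE6B hex

AE6B


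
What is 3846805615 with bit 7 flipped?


3846805615 ^ (1 << 7) = 3846805615 ^ 128 = 3846805743

3846805743


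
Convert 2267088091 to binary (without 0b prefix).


2267088091 = 10000111001000010000010011011011 in binary

10000111001000010000010011011011


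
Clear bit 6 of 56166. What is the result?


56166 & ~(1 << 6) = 56102

56102


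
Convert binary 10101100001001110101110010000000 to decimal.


10101100001001110101110010000000 in decimal = 2888260736

2888260736


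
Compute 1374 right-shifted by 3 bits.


0b10101011110 >> 3 = 0b10101011 = 171

171


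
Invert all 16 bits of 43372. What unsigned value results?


43372 ^ 65535 = 22163

22163


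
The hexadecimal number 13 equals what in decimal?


13 hex = 19 decimal

19


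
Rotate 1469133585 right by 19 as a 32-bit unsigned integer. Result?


Rotate 0b1010111100100010011001100010001 right by 19 (32-bit) = 0b100110011000100010101011110010 = 643967730

643967730


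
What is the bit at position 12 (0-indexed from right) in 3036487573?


0b10110100111111010001111110010101, position 12 = 1

1


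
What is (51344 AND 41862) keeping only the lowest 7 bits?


Step 1: 51344 & 41862 = 32896
Step 2: 32896 & 127 = 0

0


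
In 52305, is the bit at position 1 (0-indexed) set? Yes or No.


0b1100110001010001, bit 1 = 0. No

No


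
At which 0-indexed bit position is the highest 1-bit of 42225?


0b1010010011110001. Highest set bit at position 15

15


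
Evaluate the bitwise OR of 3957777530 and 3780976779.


0b11101011111001101110010001111010 | 0b11100001010111010010000010001011 = 0b11101011111111111110010011111011 = 3959416059

3959416059


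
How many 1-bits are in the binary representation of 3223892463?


0b11000000001010001011000111101111 has 15 set bits

15


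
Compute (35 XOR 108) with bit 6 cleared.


Step 1: 35 ^ 108 = 79
Step 2: 79 & ~(1 << 6) = 15

15


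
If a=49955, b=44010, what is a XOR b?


49955 ^ 44010 = 26825

26825


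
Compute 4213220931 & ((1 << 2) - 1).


4213220931 & 3 = 3

3


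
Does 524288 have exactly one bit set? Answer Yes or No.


0b10000000000000000000. Only one bit set => Yes

Yes


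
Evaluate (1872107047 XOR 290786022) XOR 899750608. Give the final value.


Step 1: 1872107047 ^ 290786022 = 2126716097
Step 2: 2126716097 ^ 899750608 = 1264715281

1264715281


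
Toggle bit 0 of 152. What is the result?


152 ^ (1 << 0) = 152 ^ 1 = 153

153


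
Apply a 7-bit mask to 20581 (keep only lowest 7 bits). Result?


20581 & 127 = 101

101


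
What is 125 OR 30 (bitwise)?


0b1111101 | 0b11110 = 0b1111111 = 127

127


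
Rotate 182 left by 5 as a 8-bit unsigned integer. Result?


Rotate 0b10110110 left by 5 (8-bit) = 0b11010110 = 214

214


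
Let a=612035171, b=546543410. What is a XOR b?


612035171 ^ 546543410 = 82410833

82410833


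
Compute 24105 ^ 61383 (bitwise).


0b101111000101001 ^ 0b1110111111000111 = 0b1011000111101110 = 45550

45550


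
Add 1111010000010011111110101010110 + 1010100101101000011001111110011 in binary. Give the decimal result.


1111010000010011111110101010110 + 1010100101101000011001111110011 = 11001110101111100011000101001001 = 3468570953

3468570953


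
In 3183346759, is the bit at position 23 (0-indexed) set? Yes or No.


0b10111101101111100000010001000111, bit 23 = 1. Yes

Yes


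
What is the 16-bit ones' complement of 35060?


35060 ^ 65535 = 30475

30475


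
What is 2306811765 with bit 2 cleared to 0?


2306811765 & ~(1 << 2) = 2306811761

2306811761


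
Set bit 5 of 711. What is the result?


711 | (1 << 5) = 711 | 32 = 743

743


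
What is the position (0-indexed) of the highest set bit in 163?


0b10100011. Highest set bit at position 7

7


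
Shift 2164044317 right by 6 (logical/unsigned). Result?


0b10000000111111001011001000011101 >> 6 = 0b10000000111111001011001000 = 33813192

33813192


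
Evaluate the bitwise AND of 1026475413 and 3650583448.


0b111101001011101100010110010101 & 0b11011001100101110111101110011000 = 0b11001000001100100000110010000 = 419840400

419840400


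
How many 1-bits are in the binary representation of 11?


0b1011 has 3 set bits

3


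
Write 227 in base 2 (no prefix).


227 = 11100011 in binary

11100011


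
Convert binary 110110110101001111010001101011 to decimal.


110110110101001111010001101011 in decimal = 919925867

919925867


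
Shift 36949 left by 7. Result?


0b1001000001010101 << 7 = 0b10010000010101010000000 = 4729472

4729472


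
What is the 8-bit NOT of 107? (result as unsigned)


~0b1101011 = 0b10010100 = 148 (8-bit unsigned)

148


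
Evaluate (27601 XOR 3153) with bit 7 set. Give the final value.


Step 1: 27601 ^ 3153 = 26496
Step 2: 26496 | (1 << 7) = 26496 | 128 = 26496

26496


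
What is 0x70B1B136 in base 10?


70B1B136 hex = 1890693430 decimal

1890693430


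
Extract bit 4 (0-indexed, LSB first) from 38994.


0b1001100001010010, position 4 = 1

1


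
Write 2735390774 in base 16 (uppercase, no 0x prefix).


2735390774 = A30AC036 hex

A30AC036


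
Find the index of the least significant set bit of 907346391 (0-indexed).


0b110110000101010000000111010111. Lowest set bit at position 0

0


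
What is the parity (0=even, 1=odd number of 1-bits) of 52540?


0b1100110100111100 has 9 ones => parity 1

1


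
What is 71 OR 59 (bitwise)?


0b1000111 | 0b111011 = 0b1111111 = 127

127


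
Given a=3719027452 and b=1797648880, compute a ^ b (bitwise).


3719027452 ^ 1797648880 = 3062770444

3062770444


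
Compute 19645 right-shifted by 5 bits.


0b100110010111101 >> 5 = 0b1001100101 = 613

613


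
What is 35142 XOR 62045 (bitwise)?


0b1000100101000110 ^ 0b1111001001011101 = 0b111101100011011 = 31515

31515


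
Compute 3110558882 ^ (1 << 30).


3110558882 ^ (1 << 30) = 3110558882 ^ 1073741824 = 4184300706

4184300706


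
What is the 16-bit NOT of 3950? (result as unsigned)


~0b111101101110 = 0b1111000010010001 = 61585 (16-bit unsigned)

61585


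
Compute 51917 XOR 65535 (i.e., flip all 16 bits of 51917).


51917 ^ 65535 = 13618

13618


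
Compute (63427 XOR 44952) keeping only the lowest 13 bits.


Step 1: 63427 ^ 44952 = 22619
Step 2: 22619 & 8191 = 6235

6235


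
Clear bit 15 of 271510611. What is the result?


271510611 & ~(1 << 15) = 271477843

271477843


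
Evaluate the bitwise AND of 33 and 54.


0b100001 & 0b110110 = 0b100000 = 32

32


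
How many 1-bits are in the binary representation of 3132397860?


0b10111010101101001001100100100100 has 15 set bits

15


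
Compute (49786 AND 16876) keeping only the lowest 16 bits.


Step 1: 49786 & 16876 = 16488
Step 2: 16488 & 65535 = 16488

16488


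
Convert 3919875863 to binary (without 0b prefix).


3919875863 = 11101001101001001000111100010111 in binary

11101001101001001000111100010111


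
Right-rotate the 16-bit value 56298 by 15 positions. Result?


Rotate 0b1101101111101010 right by 15 (16-bit) = 0b1011011111010101 = 47061

47061


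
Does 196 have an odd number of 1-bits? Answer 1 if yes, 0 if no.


0b11000100 has 3 ones => parity 1

1


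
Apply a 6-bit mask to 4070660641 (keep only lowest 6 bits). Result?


4070660641 & 63 = 33

33


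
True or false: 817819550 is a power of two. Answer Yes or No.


0b110000101111101110111110011110. Multiple bits set => No

No


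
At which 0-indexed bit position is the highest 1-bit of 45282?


0b1011000011100010. Highest set bit at position 15

15


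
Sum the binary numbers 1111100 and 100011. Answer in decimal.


1111100 + 100011 = 10011111 = 159

159


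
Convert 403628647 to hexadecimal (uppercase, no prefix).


403628647 = 180EE267 hex

180EE267


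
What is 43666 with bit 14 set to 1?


43666 | (1 << 14) = 43666 | 16384 = 60050

60050


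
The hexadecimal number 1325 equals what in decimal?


1325 hex = 4901 decimal

4901


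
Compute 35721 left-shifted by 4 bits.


0b1000101110001001 << 4 = 0b10001011100010010000 = 571536

571536


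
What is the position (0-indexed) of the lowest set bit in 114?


0b1110010. Lowest set bit at position 1

1


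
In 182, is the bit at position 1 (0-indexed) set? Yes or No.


0b10110110, bit 1 = 1. Yes

Yes


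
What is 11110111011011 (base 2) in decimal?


11110111011011 in decimal = 15835

15835


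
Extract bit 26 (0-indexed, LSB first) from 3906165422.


0b11101000110100110101101010101110, position 26 = 0

0


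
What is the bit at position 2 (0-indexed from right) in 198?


0b11000110, position 2 = 1

1


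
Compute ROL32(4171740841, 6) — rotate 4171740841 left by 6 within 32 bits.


Rotate 0b11111000101001111011011010101001 left by 6 (32-bit) = 0b101001111011011010101001111110 = 703441534

703441534


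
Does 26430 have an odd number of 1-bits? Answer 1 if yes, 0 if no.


0b110011100111110 has 10 ones => parity 0

0


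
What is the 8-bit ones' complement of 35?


35 ^ 255 = 220

220


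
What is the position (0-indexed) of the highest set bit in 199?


0b11000111. Highest set bit at position 7

7


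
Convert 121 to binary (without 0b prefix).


121 = 1111001 in binary

1111001


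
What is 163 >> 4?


0b10100011 >> 4 = 0b1010 = 10

10


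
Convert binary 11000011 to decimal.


11000011 in decimal = 195

195


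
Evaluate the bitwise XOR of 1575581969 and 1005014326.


0b1011101111010010111100100010001 ^ 0b111011111001110100110100110110 = 0b1100110000011100011010000100111 = 1712206887

1712206887


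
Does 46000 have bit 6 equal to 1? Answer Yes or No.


0b1011001110110000, bit 6 = 0. No

No


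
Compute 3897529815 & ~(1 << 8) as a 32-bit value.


3897529815 & ~(1 << 8) = 3897529559

3897529559


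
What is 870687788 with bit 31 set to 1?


870687788 | (1 << 31) = 870687788 | 2147483648 = 3018171436

3018171436


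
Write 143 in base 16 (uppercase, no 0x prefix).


143 = 8F hex

8F


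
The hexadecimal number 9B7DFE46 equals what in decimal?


9B7DFE46 hex = 2608725574 decimal

2608725574


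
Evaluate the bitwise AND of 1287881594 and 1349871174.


0b1001100110000111000001101111010 & 0b1010000011101010110011001000110 = 0b1000000010000010000001001000010 = 1078002242

1078002242


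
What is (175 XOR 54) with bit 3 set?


Step 1: 175 ^ 54 = 153
Step 2: 153 | (1 << 3) = 153 | 8 = 153

153


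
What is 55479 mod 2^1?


55479 & 1 = 1

1


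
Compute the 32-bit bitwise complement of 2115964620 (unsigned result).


~0b1111110000111110000111011001100 = 0b10000001111000001111000100110011 = 2179002675 (32-bit unsigned)

2179002675


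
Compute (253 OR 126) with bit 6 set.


Step 1: 253 | 126 = 255
Step 2: 255 | (1 << 6) = 255 | 64 = 255

255


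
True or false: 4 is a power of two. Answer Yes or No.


0b100. Only one bit set => Yes

Yes


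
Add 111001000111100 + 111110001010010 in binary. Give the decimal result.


111001000111100 + 111110001010010 = 1110111010001110 = 61070

61070


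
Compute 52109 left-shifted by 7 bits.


0b1100101110001101 << 7 = 0b11001011100011010000000 = 6669952

6669952


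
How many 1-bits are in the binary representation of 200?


0b11001000 has 3 set bits

3


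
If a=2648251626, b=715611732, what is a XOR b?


2648251626 ^ 715611732 = 3078505150

3078505150


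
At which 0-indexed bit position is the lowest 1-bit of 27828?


0b110110010110100. Lowest set bit at position 2

2


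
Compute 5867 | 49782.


0b1011011101011 | 0b1100001001110110 = 0b1101011011111111 = 55039

55039


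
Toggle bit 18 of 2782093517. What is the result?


2782093517 ^ (1 << 18) = 2782093517 ^ 262144 = 2782355661

2782355661


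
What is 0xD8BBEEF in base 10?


D8BBEEF hex = 227262191 decimal

227262191


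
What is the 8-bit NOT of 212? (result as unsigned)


~0b11010100 = 0b101011 = 43 (8-bit unsigned)

43


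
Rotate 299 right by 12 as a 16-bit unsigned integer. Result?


Rotate 0b100101011 right by 12 (16-bit) = 0b1001010110000 = 4784

4784


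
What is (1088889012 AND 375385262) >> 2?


Step 1: 1088889012 & 375385262 = 4661412
Step 2: 4661412 >> 2 = 1165353

1165353


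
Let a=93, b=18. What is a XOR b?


93 ^ 18 = 79

79


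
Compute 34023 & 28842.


0b1000010011100111 & 0b111000010101010 = 0b10100010 = 162

162


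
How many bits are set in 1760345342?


0b1101000111011001011110011111110 has 20 set bits

20


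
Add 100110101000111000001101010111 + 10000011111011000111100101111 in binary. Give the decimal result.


100110101000111000001101010111 + 10000011111011000111100101111 = 110111001000010001001010000110 = 924914310

924914310


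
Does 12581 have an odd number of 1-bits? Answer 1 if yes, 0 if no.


0b11000100100101 has 6 ones => parity 0

0


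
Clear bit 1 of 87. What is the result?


87 & ~(1 << 1) = 85

85


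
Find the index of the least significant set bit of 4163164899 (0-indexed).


0b11111000001001001101101011100011. Lowest set bit at position 0

0


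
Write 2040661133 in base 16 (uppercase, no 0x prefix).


2040661133 = 79A2048D hex

79A2048D


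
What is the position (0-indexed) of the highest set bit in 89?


0b1011001. Highest set bit at position 6

6


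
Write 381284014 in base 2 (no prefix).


381284014 = 10110101110011110111010101110 in binary

10110101110011110111010101110


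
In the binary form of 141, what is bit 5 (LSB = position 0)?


0b10001101, position 5 = 0

0


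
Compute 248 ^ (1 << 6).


248 ^ (1 << 6) = 248 ^ 64 = 184

184


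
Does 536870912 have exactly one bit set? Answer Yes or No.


0b100000000000000000000000000000. Only one bit set => Yes

Yes


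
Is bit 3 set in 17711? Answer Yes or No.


0b100010100101111, bit 3 = 1. Yes

Yes


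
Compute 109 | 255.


0b1101101 | 0b11111111 = 0b11111111 = 255

255


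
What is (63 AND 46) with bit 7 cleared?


Step 1: 63 & 46 = 46
Step 2: 46 & ~(1 << 7) = 46

46


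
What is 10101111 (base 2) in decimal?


10101111 in decimal = 175

175


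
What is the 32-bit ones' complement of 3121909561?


3121909561 ^ 4294967295 = 1173057734

1173057734


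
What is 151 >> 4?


0b10010111 >> 4 = 0b1001 = 9

9


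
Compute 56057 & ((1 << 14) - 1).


56057 & 16383 = 6905

6905


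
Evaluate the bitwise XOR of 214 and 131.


0b11010110 ^ 0b10000011 = 0b1010101 = 85

85


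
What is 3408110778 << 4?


0b11001011001000111010010010111010 << 4 = 0b110010110010001110100100101110100000 = 54529772448

54529772448


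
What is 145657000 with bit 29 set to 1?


145657000 | (1 << 29) = 145657000 | 536870912 = 682527912

682527912


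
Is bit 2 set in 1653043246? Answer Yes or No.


0b1100010100001110111000000101110, bit 2 = 1. Yes

Yes


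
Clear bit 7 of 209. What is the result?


209 & ~(1 << 7) = 81

81


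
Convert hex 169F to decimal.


169F hex = 5791 decimal

5791


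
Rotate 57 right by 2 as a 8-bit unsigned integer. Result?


Rotate 0b111001 right by 2 (8-bit) = 0b1001110 = 78

78


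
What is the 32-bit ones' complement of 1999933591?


1999933591 ^ 4294967295 = 2295033704

2295033704


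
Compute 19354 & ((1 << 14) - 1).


19354 & 16383 = 2970

2970


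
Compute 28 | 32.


0b11100 | 0b100000 = 0b111100 = 60

60


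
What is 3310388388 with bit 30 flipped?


3310388388 ^ (1 << 30) = 3310388388 ^ 1073741824 = 2236646564

2236646564


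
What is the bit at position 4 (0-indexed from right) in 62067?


0b1111001001110011, position 4 = 1

1


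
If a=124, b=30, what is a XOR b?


124 ^ 30 = 98

98


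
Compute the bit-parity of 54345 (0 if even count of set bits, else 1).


0b1101010001001001 has 7 ones => parity 1

1


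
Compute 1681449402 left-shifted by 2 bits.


0b1100100001110001110000110111010 << 2 = 0b110010000111000111000011011101000 = 6725797608

6725797608


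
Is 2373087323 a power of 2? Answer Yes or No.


0b10001101011100100111000001011011. Multiple bits set => No

No


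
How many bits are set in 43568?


0b1010101000110000 has 6 set bits

6


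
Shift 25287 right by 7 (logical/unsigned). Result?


0b110001011000111 >> 7 = 0b11000101 = 197

197


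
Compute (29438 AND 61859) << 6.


Step 1: 29438 & 61859 = 28834
Step 2: 28834 << 6 = 1845376

1845376


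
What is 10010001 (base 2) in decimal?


10010001 in decimal = 145

145


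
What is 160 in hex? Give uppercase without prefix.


160 = A0 hex

A0


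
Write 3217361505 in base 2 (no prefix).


3217361505 = 10111111110001010000101001100001 in binary

10111111110001010000101001100001


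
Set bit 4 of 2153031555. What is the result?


2153031555 | (1 << 4) = 2153031555 | 16 = 2153031571

2153031571


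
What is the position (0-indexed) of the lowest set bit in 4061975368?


0b11110010000111001101001101001000. Lowest set bit at position 3

3


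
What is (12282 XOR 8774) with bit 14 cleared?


Step 1: 12282 ^ 8774 = 3516
Step 2: 3516 & ~(1 << 14) = 3516

3516


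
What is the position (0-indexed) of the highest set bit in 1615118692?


0b1100000010001001100000101100100. Highest set bit at position 30

30


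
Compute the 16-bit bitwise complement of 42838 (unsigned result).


~0b1010011101010110 = 0b101100010101001 = 22697 (16-bit unsigned)

22697


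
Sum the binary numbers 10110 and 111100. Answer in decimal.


10110 + 111100 = 1010010 = 82

82


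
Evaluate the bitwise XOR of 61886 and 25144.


0b1111000110111110 ^ 0b110001000111000 = 0b1001001110000110 = 37766

37766


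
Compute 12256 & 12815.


0b10111111100000 & 0b11001000001111 = 0b10001000000000 = 8704

8704


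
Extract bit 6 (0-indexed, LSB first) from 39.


0b100111, position 6 = 0

0


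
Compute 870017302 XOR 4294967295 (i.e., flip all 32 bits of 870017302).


870017302 ^ 4294967295 = 3424949993

3424949993


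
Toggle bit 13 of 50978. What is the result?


50978 ^ (1 << 13) = 50978 ^ 8192 = 59170

59170


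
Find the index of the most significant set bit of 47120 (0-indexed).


0b1011100000010000. Highest set bit at position 15

15


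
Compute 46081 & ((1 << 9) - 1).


46081 & 511 = 1

1


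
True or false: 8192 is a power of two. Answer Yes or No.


0b10000000000000. Only one bit set => Yes

Yes


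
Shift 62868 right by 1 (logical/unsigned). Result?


0b1111010110010100 >> 1 = 0b111101011001010 = 31434

31434


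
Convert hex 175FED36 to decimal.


175FED36 hex = 392162614 decimal

392162614


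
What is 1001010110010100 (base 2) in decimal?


1001010110010100 in decimal = 38292

38292


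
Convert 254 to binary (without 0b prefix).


254 = 11111110 in binary

11111110


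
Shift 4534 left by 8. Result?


0b1000110110110 << 8 = 0b100011011011000000000 = 1160704

1160704


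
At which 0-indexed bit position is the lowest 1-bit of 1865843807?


0b1101111001101101000010001011111. Lowest set bit at position 0

0


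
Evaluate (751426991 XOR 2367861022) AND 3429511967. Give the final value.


Step 1: 751426991 ^ 2367861022 = 2716560561
Step 2: 2716560561 & 3429511967 = 2154438673

2154438673


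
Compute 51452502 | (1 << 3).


51452502 | (1 << 3) = 51452502 | 8 = 51452510

51452510


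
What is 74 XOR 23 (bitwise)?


0b1001010 ^ 0b10111 = 0b1011101 = 93

93


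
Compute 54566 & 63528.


0b1101010100100110 & 0b1111100000101000 = 0b1101000000100000 = 53280

53280


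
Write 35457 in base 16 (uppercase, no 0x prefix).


35457 = 8A81 hex

8A81


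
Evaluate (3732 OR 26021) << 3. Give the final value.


Step 1: 3732 | 26021 = 28597
Step 2: 28597 << 3 = 228776

228776


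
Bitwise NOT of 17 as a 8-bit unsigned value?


~0b10001 = 0b11101110 = 238 (8-bit unsigned)

238


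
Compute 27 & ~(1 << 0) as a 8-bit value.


27 & ~(1 << 0) = 26

26


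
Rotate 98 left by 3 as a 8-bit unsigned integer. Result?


Rotate 0b1100010 left by 3 (8-bit) = 0b10011 = 19

19


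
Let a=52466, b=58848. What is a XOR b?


52466 ^ 58848 = 10514

10514


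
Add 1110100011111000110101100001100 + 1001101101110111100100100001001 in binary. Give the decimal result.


1110100011111000110101100001100 + 1001101101110111100100100001001 = 11000010001110000011010000010101 = 3258463253

3258463253


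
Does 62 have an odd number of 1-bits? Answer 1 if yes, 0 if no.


0b111110 has 5 ones => parity 1

1


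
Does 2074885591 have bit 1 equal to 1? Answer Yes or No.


0b1111011101011000011110111010111, bit 1 = 1. Yes

Yes


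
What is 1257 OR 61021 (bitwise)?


0b10011101001 | 0b1110111001011101 = 0b1110111011111101 = 61181

61181


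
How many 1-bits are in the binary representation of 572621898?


0b100010001000011000010001001010 has 9 set bits

9


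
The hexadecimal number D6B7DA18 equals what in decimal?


D6B7DA18 hex = 3602373144 decimal

3602373144


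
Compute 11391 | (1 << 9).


11391 | (1 << 9) = 11391 | 512 = 11903

11903


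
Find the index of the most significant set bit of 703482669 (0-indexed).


0b101001111011100100101100101101. Highest set bit at position 29

29


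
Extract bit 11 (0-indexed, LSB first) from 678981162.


0b101000011110000110111000101010, position 11 = 1

1


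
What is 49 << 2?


0b110001 << 2 = 0b11000100 = 196

196


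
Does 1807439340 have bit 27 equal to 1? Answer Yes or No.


0b1101011101110110101010111101100, bit 27 = 1. Yes

Yes


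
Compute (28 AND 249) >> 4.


Step 1: 28 & 249 = 24
Step 2: 24 >> 4 = 1

1


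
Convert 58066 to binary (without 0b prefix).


58066 = 1110001011010010 in binary

1110001011010010


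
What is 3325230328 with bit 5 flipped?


3325230328 ^ (1 << 5) = 3325230328 ^ 32 = 3325230296

3325230296


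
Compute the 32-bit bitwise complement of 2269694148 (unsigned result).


~0b10000111010010001100100011000100 = 0b1111000101101110011011100111011 = 2025273147 (32-bit unsigned)

2025273147


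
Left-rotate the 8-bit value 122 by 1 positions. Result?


Rotate 0b1111010 left by 1 (8-bit) = 0b11110100 = 244

244


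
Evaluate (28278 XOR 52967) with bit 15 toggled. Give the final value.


Step 1: 28278 ^ 52967 = 41105
Step 2: 41105 ^ (1 << 15) = 41105 ^ 32768 = 8337

8337


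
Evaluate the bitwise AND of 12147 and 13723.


0b10111101110011 & 0b11010110011011 = 0b10010100010011 = 9491

9491


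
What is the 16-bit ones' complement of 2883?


2883 ^ 65535 = 62652

62652


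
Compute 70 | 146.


0b1000110 | 0b10010010 = 0b11010110 = 214

214


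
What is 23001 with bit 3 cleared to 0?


23001 & ~(1 << 3) = 22993

22993


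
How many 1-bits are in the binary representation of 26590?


0b110011111011110 has 11 set bits

11


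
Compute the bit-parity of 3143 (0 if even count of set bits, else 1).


0b110001000111 has 6 ones => parity 0

0


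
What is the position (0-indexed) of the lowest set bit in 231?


0b11100111. Lowest set bit at position 0

0


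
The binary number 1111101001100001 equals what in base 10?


1111101001100001 in decimal = 64097

64097


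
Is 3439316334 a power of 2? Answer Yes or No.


0b11001100111111111100110101101110. Multiple bits set => No

No


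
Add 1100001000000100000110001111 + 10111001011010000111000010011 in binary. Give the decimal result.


1100001000000100000110001111 + 10111001011010000111000010011 = 100011010011010100111110100010 = 592269218

592269218


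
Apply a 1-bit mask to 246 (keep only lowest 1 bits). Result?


246 & 1 = 0

0


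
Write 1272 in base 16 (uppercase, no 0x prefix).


1272 = 4F8 hex

4F8


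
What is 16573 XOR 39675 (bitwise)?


0b100000010111101 ^ 0b1001101011111011 = 0b1101101001000110 = 55878

55878


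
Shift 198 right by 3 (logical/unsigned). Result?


0b11000110 >> 3 = 0b11000 = 24

24


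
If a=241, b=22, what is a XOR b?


241 ^ 22 = 231

231


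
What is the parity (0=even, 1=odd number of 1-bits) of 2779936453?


0b10100101101100100111011011000101 has 17 ones => parity 1

1


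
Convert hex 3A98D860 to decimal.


3A98D860 hex = 983095392 decimal

983095392


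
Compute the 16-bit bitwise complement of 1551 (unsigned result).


~0b11000001111 = 0b1111100111110000 = 63984 (16-bit unsigned)

63984


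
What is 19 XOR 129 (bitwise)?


0b10011 ^ 0b10000001 = 0b10010010 = 146

146


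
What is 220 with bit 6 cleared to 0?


220 & ~(1 << 6) = 156

156


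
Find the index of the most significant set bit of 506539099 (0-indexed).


0b11110001100010010110001011011. Highest set bit at position 28

28


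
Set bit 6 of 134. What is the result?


134 | (1 << 6) = 134 | 64 = 198

198


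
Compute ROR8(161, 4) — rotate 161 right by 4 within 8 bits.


Rotate 0b10100001 right by 4 (8-bit) = 0b11010 = 26

26


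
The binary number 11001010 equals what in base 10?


11001010 in decimal = 202

202


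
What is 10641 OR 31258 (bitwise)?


0b10100110010001 | 0b111101000011010 = 0b111101110011011 = 31643

31643


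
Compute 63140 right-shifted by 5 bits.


0b1111011010100100 >> 5 = 0b11110110101 = 1973

1973


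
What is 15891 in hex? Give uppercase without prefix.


15891 = 3E13 hex

3E13


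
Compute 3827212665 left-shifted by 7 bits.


0b11100100000111101010000101111001 << 7 = 0b111001000001111010100001011110010000000 = 489883221120

489883221120


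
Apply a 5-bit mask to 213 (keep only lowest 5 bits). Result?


213 & 31 = 21

21


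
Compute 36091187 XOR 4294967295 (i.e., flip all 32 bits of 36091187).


36091187 ^ 4294967295 = 4258876108

4258876108


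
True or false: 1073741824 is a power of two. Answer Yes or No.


0b1000000000000000000000000000000. Only one bit set => Yes

Yes


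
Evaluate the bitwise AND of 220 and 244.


0b11011100 & 0b11110100 = 0b11010100 = 212

212


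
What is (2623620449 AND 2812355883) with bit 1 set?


Step 1: 2623620449 & 2812355883 = 2216756513
Step 2: 2216756513 | (1 << 1) = 2216756513 | 2 = 2216756515

2216756515


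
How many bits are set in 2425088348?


0b10010000100010111110100101011100 has 15 set bits

15


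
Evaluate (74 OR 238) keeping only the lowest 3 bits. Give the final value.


Step 1: 74 | 238 = 238
Step 2: 238 & 7 = 6

6


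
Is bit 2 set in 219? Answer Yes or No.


0b11011011, bit 2 = 0. No

No


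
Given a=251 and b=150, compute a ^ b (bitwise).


251 ^ 150 = 109

109


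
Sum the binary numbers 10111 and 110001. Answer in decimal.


10111 + 110001 = 1001000 = 72

72


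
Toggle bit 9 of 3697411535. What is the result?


3697411535 ^ (1 << 9) = 3697411535 ^ 512 = 3697412047

3697412047


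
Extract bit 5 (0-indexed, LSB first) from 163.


0b10100011, position 5 = 1

1


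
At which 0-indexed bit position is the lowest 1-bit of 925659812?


0b110111001011000111001010100100. Lowest set bit at position 2

2


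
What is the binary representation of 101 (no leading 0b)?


101 = 1100101 in binary

1100101


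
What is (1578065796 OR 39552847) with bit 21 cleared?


Step 1: 1578065796 | 39552847 = 1583341519
Step 2: 1583341519 & ~(1 << 21) = 1583341519

1583341519


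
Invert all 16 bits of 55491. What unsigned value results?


55491 ^ 65535 = 10044

10044
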